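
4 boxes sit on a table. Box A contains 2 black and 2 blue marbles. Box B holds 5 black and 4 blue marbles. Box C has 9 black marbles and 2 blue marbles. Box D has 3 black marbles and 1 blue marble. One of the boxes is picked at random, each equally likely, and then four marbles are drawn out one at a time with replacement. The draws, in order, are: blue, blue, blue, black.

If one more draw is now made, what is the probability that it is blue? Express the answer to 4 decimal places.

Under each hypothesis, the probability of the observed sequence is: P(data | box A) = (2/4)(2/4)(2/4)(2/4) = 0.0625; P(data | box B) = (4/9)(4/9)(4/9)(5/9) = 0.048773; P(data | box C) = (2/11)(2/11)(2/11)(9/11) = 0.0049177; P(data | box D) = (1/4)(1/4)(1/4)(3/4) = 0.011719.
Multiplying each by its prior: 1/4 · 0.0625 = 0.015625, 1/4 · 0.048773 = 0.012193, 1/4 · 0.0049177 = 0.0012294, 1/4 · 0.011719 = 0.0029297; these sum to 0.031977.
Dividing through by the total gives posterior P(box A | data) = 0.48863, P(box B | data) = 0.38131, P(box C | data) = 0.038447, P(box D | data) = 0.091618.
Averaging over the posterior, P(blue next | data) = (1/2)(0.48863) + (4/9)(0.38131) + (2/11)(0.038447) + (1/4)(0.091618) = 0.44368.

0.4437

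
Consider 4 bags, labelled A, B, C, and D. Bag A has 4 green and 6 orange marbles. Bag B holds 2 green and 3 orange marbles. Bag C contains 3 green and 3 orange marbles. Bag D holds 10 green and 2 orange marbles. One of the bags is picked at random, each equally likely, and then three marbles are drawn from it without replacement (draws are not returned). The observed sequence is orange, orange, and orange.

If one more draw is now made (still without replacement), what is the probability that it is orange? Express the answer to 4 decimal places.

The likelihood of the observed sequence under each hypothesis: P(data | bag A) = (6/10)(5/9)(4/8) = 1/6; P(data | bag B) = (3/5)(2/4)(1/3) = 1/10; P(data | bag C) = (3/6)(2/5)(1/4) = 1/20; P(data | bag D) = (2/12)(1/11)(0/10) = 0.
Weighting by the prior gives 1/4 · 1/6 = 1/24, 1/4 · 1/10 = 1/40, 1/4 · 1/20 = 1/80, 1/4 · 0 = 0; summing to 19/240.
The posterior is then P(bag A | data) = 10/19, P(bag B | data) = 6/19, P(bag C | data) = 3/19, P(bag D | data) = 0.
The predictive probability is P(orange next | data) = (3/7)(10/19) + (0)(6/19) + (0)(3/19) = 30/133.

0.2256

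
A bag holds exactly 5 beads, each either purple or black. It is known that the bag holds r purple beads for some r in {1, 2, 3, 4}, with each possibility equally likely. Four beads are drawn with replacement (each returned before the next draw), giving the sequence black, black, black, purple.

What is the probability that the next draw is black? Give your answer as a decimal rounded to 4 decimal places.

For each hypothesis, P(data | H) works out to: P(data | r = 1) = (4/5)(4/5)(4/5)(1/5) = 0.1024; P(data | r = 2) = (3/5)(3/5)(3/5)(2/5) = 0.0864; P(data | r = 3) = (2/5)(2/5)(2/5)(3/5) = 0.0384; P(data | r = 4) = (1/5)(1/5)(1/5)(4/5) = 0.0064.
Weighting by the prior gives 1/4 · 0.1024 = 0.0256, 1/4 · 0.0864 = 0.0216, 1/4 · 0.0384 = 0.0096, 1/4 · 0.0064 = 0.0016; summing to 0.0584.
Normalising, the posterior is P(r = 1 | data) = 0.43836, P(r = 2 | data) = 0.36986, P(r = 3 | data) = 0.16438, P(r = 4 | data) = 0.027397.
The predictive probability is P(black next | data) = (4/5)(0.43836) + (3/5)(0.36986) + (2/5)(0.16438) + (1/5)(0.027397) = 0.64384.

0.6438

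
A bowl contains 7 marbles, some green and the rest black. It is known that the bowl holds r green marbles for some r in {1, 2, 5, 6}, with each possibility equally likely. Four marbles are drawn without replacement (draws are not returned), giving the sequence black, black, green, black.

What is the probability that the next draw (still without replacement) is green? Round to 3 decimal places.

Compute the likelihood of the observed sequence for each case: P(data | r = 1) = (6/7)(5/6)(1/5)(4/4) = 1/7; P(data | r = 2) = (5/7)(4/6)(2/5)(3/4) = 1/7; P(data | r = 5) = (2/7)(1/6)(5/5)(0/4) = 0; P(data | r = 6) = (1/7)(0/6) = 0.
Multiplying each by its prior: 1/4 · 1/7 = 1/28, 1/4 · 1/7 = 1/28, 1/4 · 0 = 0, 1/4 · 0 = 0; these sum to 1/14.
Normalising, the posterior is P(r = 1 | data) = 1/2, P(r = 2 | data) = 1/2, P(r = 5 | data) = 0, P(r = 6 | data) = 0.
Averaging over the posterior, P(green next | data) = (0)(1/2) + (1/3)(1/2) = 1/6.

0.167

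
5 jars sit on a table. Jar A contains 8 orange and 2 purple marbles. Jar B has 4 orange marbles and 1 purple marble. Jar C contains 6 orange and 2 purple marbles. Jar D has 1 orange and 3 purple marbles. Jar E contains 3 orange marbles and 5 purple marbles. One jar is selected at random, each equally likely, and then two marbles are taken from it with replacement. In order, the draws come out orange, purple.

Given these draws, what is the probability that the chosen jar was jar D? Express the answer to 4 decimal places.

For each hypothesis, P(data | H) works out to: P(data | jar A) = (8/10)(2/10) = 0.16; P(data | jar B) = (4/5)(1/5) = 0.16; P(data | jar C) = (6/8)(2/8) = 0.1875; P(data | jar D) = (1/4)(3/4) = 0.1875; P(data | jar E) = (3/8)(5/8) = 0.23438.
The prior-weighted likelihoods are 1/5 · 0.16 = 0.032, 1/5 · 0.16 = 0.032, 1/5 · 0.1875 = 0.0375, 1/5 · 0.1875 = 0.0375, 1/5 · 0.23438 = 0.046875; these sum to 0.18588.
So P(jar D | data) = (0.0375) / (0.18588) = 0.20175.

0.2017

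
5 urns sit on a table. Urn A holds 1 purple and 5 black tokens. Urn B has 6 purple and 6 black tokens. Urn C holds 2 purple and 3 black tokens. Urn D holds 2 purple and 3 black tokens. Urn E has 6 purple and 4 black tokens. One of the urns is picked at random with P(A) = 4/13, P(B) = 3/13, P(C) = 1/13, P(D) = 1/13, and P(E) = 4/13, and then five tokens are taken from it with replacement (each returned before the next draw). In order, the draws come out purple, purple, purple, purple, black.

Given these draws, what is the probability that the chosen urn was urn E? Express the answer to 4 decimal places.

0.6201

Under each hypothesis, the probability of the observed sequence is: P(data | urn A) = (1/6)(1/6)(1/6)(1/6)(5/6) = 0.000643; P(data | urn B) = (6/12)(6/12)(6/12)(6/12)(6/12) = 0.03125; P(data | urn C) = (2/5)(2/5)(2/5)(2/5)(3/5) = 0.01536; P(data | urn D) = (2/5)(2/5)(2/5)(2/5)(3/5) = 0.01536; P(data | urn E) = (6/10)(6/10)(6/10)(6/10)(4/10) = 0.05184.
Weighting by the prior gives 4/13 · 0.000643 = 0.00019785, 3/13 · 0.03125 = 0.0072115, 1/13 · 0.01536 = 0.0011815, 1/13 · 0.01536 = 0.0011815, 4/13 · 0.05184 = 0.015951; summing to 0.025723.
Hence P(urn E | data) = (0.015951) / (0.025723) = 0.62009.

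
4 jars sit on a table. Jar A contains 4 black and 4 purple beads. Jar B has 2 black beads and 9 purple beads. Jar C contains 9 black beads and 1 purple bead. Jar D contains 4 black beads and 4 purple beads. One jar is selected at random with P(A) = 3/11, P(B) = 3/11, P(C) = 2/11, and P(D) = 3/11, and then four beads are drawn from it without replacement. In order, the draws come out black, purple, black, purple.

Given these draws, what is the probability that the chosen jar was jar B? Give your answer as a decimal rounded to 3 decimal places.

0.096

Under each hypothesis, the probability of the observed sequence is: P(data | jar A) = (4/8)(4/7)(3/6)(3/5) = 0.085714; P(data | jar B) = (2/11)(9/10)(1/9)(8/8) = 0.018182; P(data | jar C) = (9/10)(1/9)(8/8)(0/7) = 0; P(data | jar D) = (4/8)(4/7)(3/6)(3/5) = 0.085714.
Multiplying each by its prior: 3/11 · 0.085714 = 0.023377, 3/11 · 0.018182 = 0.0049587, 2/11 · 0 = 0, 3/11 · 0.085714 = 0.023377; with total 0.051712.
By Bayes' rule, P(jar B | data) = (0.0049587) / (0.051712) = 0.09589.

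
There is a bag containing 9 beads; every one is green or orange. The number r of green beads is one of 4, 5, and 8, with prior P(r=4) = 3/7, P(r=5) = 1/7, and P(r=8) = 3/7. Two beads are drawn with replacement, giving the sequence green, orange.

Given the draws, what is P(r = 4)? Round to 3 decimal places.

0.577

Under each hypothesis, the probability of the observed sequence is: P(data | r = 4) = (4/9)(5/9) = 20/81; P(data | r = 5) = (5/9)(4/9) = 20/81; P(data | r = 8) = (8/9)(1/9) = 8/81.
The prior-weighted likelihoods are 3/7 · 20/81 = 20/189, 1/7 · 20/81 = 20/567, 3/7 · 8/81 = 8/189; these sum to 104/567.
Therefore the posterior P(r = 4 | data) = (20/189) / (104/567) = 15/26.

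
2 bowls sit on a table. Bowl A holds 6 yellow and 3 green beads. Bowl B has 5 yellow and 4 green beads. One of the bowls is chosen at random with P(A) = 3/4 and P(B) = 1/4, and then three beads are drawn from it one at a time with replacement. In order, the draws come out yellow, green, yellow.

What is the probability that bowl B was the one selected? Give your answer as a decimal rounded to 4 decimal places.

0.2358

Under each hypothesis, the probability of the observed sequence is: P(data | bowl A) = (6/9)(3/9)(6/9) = 4/27; P(data | bowl B) = (5/9)(4/9)(5/9) = 100/729.
The prior-weighted likelihoods are 3/4 · 4/27 = 1/9, 1/4 · 100/729 = 25/729; with total 106/729.
Hence P(bowl B | data) = (25/729) / (106/729) = 25/106.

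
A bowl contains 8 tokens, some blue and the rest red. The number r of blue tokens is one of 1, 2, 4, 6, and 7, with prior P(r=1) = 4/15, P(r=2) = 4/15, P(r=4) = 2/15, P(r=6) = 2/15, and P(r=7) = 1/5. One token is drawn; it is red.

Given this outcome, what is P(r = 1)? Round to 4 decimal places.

0.4179

The likelihood of this draw under each hypothesis: P(data | r = 1) = (7/8) = 7/8; P(data | r = 2) = (6/8) = 3/4; P(data | r = 4) = (4/8) = 1/2; P(data | r = 6) = (2/8) = 1/4; P(data | r = 7) = (1/8) = 1/8.
The prior-weighted likelihoods are 4/15 · 7/8 = 7/30, 4/15 · 3/4 = 1/5, 2/15 · 1/2 = 1/15, 2/15 · 1/4 = 1/30, 1/5 · 1/8 = 1/40; these sum to 67/120.
So P(r = 1 | data) = (7/30) / (67/120) = 28/67.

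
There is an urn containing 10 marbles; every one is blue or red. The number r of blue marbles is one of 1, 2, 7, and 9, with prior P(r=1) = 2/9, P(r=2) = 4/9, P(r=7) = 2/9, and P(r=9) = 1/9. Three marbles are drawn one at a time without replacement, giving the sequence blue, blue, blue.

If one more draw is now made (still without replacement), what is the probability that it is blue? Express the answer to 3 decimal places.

0.727

The likelihood of the observed sequence under each hypothesis: P(data | r = 1) = (1/10)(0/9) = 0; P(data | r = 2) = (2/10)(1/9)(0/8) = 0; P(data | r = 7) = (7/10)(6/9)(5/8) = 7/24; P(data | r = 9) = (9/10)(8/9)(7/8) = 7/10.
Multiplying each by its prior: 2/9 · 0 = 0, 4/9 · 0 = 0, 2/9 · 7/24 = 7/108, 1/9 · 7/10 = 7/90; with total 77/540.
Dividing through by the total gives posterior P(r = 1 | data) = 0, P(r = 2 | data) = 0, P(r = 7 | data) = 5/11, P(r = 9 | data) = 6/11.
The predictive probability is P(blue next | data) = (4/7)(5/11) + (6/7)(6/11) = 8/11.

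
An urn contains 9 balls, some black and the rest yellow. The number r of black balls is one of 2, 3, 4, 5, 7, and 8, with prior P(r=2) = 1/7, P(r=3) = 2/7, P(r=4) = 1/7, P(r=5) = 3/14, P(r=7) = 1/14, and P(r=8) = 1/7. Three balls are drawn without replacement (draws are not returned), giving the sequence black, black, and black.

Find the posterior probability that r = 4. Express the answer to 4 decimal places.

0.0423

The likelihood of the observed sequence under each hypothesis: P(data | r = 2) = (2/9)(1/8)(0/7) = 0; P(data | r = 3) = (3/9)(2/8)(1/7) = 1/84; P(data | r = 4) = (4/9)(3/8)(2/7) = 1/21; P(data | r = 5) = (5/9)(4/8)(3/7) = 5/42; P(data | r = 7) = (7/9)(6/8)(5/7) = 5/12; P(data | r = 8) = (8/9)(7/8)(6/7) = 2/3.
The prior-weighted likelihoods are 1/7 · 0 = 0, 2/7 · 1/84 = 1/294, 1/7 · 1/21 = 1/147, 3/14 · 5/42 = 5/196, 1/14 · 5/12 = 5/168, 1/7 · 2/3 = 2/21; these sum to 9/56.
So P(r = 4 | data) = (1/147) / (9/56) = 8/189.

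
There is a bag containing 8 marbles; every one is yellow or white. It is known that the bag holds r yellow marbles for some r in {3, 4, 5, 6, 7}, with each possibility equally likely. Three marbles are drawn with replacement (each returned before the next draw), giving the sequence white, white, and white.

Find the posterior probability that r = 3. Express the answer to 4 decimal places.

For each hypothesis, P(data | H) works out to: P(data | r = 3) = (5/8)(5/8)(5/8) = 0.24414; P(data | r = 4) = (4/8)(4/8)(4/8) = 0.125; P(data | r = 5) = (3/8)(3/8)(3/8) = 0.052734; P(data | r = 6) = (2/8)(2/8)(2/8) = 0.015625; P(data | r = 7) = (1/8)(1/8)(1/8) = 0.0019531.
Weighting by the prior gives 1/5 · 0.24414 = 0.048828, 1/5 · 0.125 = 0.025, 1/5 · 0.052734 = 0.010547, 1/5 · 0.015625 = 0.003125, 1/5 · 0.0019531 = 0.00039063; these sum to 0.087891.
By Bayes' rule, P(r = 3 | data) = (0.048828) / (0.087891) = 0.55556.

0.5556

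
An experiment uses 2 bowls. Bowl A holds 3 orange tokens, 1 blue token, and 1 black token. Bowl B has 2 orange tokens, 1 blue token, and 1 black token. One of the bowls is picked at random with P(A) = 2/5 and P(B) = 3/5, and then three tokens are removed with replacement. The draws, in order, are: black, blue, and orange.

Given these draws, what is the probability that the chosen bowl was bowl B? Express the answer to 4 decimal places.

Under each hypothesis, the probability of the observed sequence is: P(data | bowl A) = (1/5)(1/5)(3/5) = 0.024; P(data | bowl B) = (1/4)(1/4)(2/4) = 0.03125.
The prior-weighted likelihoods are 2/5 · 0.024 = 0.0096, 3/5 · 0.03125 = 0.01875; these sum to 0.02835.
By Bayes' rule, P(bowl B | data) = (0.01875) / (0.02835) = 0.66138.

0.6614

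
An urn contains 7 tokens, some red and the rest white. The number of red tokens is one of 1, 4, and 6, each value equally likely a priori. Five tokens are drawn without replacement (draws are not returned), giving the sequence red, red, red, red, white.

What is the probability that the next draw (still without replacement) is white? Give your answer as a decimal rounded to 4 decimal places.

The likelihood of the observed sequence under each hypothesis: P(data | r = 1) = (1/7)(0/6) = 0; P(data | r = 4) = (4/7)(3/6)(2/5)(1/4)(3/3) = 1/35; P(data | r = 6) = (6/7)(5/6)(4/5)(3/4)(1/3) = 1/7.
Multiplying each by its prior: 1/3 · 0 = 0, 1/3 · 1/35 = 1/105, 1/3 · 1/7 = 1/21; with total 2/35.
The posterior is then P(r = 1 | data) = 0, P(r = 4 | data) = 1/6, P(r = 6 | data) = 5/6.
The predictive probability is P(white next | data) = (1)(1/6) + (0)(5/6) = 1/6.

0.1667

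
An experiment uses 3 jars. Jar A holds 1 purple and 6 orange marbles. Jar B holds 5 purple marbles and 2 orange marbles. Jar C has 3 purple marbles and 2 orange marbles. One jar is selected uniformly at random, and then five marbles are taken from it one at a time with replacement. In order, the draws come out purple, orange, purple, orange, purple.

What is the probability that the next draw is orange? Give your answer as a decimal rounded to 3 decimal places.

For each hypothesis, P(data | H) works out to: P(data | jar A) = (1/7)(6/7)(1/7)(6/7)(1/7) = 0.002142; P(data | jar B) = (5/7)(2/7)(5/7)(2/7)(5/7) = 0.02975; P(data | jar C) = (3/5)(2/5)(3/5)(2/5)(3/5) = 0.03456.
Multiplying each by its prior: 1/3 · 0.002142 = 0.00071399, 1/3 · 0.02975 = 0.0099165, 1/3 · 0.03456 = 0.01152; these sum to 0.02215.
Dividing through by the total gives posterior P(jar A | data) = 0.032234, P(jar B | data) = 0.44769, P(jar C | data) = 0.52008.
The predictive probability is P(orange next | data) = (6/7)(0.032234) + (2/7)(0.44769) + (2/5)(0.52008) = 0.36357.

0.364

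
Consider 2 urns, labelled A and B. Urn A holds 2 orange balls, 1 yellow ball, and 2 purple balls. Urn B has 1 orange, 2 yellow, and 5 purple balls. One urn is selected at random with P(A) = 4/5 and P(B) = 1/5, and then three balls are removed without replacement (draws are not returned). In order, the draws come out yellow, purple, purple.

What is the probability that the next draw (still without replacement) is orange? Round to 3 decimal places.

0.623

Compute the likelihood of the observed sequence for each case: P(data | urn A) = (1/5)(2/4)(1/3) = 0.033333; P(data | urn B) = (2/8)(5/7)(4/6) = 0.11905.
Weighting by the prior gives 4/5 · 0.033333 = 0.026667, 1/5 · 0.11905 = 0.02381; with total 0.050476.
The posterior is then P(urn A | data) = 0.5283, P(urn B | data) = 0.4717.
Averaging over the posterior, P(orange next | data) = (1)(0.5283) + (1/5)(0.4717) = 0.62264.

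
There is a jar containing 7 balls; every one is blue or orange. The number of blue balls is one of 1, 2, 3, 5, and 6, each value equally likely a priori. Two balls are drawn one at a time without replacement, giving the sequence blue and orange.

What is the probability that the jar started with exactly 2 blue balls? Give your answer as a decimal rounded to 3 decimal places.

0.227

Compute the likelihood of the observed sequence for each case: P(data | r = 1) = (1/7)(6/6) = 1/7; P(data | r = 2) = (2/7)(5/6) = 5/21; P(data | r = 3) = (3/7)(4/6) = 2/7; P(data | r = 5) = (5/7)(2/6) = 5/21; P(data | r = 6) = (6/7)(1/6) = 1/7.
Multiplying each by its prior: 1/5 · 1/7 = 1/35, 1/5 · 5/21 = 1/21, 1/5 · 2/7 = 2/35, 1/5 · 5/21 = 1/21, 1/5 · 1/7 = 1/35; with total 22/105.
Therefore the posterior P(r = 2 | data) = (1/21) / (22/105) = 5/22.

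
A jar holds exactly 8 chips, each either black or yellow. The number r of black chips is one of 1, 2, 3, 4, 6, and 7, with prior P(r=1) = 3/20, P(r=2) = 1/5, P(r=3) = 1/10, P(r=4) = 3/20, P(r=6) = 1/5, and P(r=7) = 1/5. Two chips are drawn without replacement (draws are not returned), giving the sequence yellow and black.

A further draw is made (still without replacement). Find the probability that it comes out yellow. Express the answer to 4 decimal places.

0.5067

Under each hypothesis, the probability of the observed sequence is: P(data | r = 1) = (7/8)(1/7) = 0.125; P(data | r = 2) = (6/8)(2/7) = 0.21429; P(data | r = 3) = (5/8)(3/7) = 0.26786; P(data | r = 4) = (4/8)(4/7) = 0.28571; P(data | r = 6) = (2/8)(6/7) = 0.21429; P(data | r = 7) = (1/8)(7/7) = 0.125.
Multiplying each by its prior: 3/20 · 0.125 = 0.01875, 1/5 · 0.21429 = 0.042857, 1/10 · 0.26786 = 0.026786, 3/20 · 0.28571 = 0.042857, 1/5 · 0.21429 = 0.042857, 1/5 · 0.125 = 0.025; summing to 0.19911.
The posterior is then P(r = 1 | data) = 0.09417, P(r = 2 | data) = 0.21525, P(r = 3 | data) = 0.13453, P(r = 4 | data) = 0.21525, P(r = 6 | data) = 0.21525, P(r = 7 | data) = 0.12556.
So P(yellow next | data) = Σ P(yellow next | H) P(H | data) = (1)(0.09417) + (5/6)(0.21525) + (2/3)(0.13453) + (1/2)(0.21525) + (1/6)(0.21525) + (0)(0.12556) = 0.50673.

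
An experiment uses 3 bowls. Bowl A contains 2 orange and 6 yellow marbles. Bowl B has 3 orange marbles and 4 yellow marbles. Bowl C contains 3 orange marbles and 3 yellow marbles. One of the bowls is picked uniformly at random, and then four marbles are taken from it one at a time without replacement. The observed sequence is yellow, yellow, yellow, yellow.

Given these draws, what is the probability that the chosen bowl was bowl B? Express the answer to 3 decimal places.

For each hypothesis, P(data | H) works out to: P(data | bowl A) = (6/8)(5/7)(4/6)(3/5) = 3/14; P(data | bowl B) = (4/7)(3/6)(2/5)(1/4) = 1/35; P(data | bowl C) = (3/6)(2/5)(1/4)(0/3) = 0.
The prior-weighted likelihoods are 1/3 · 3/14 = 1/14, 1/3 · 1/35 = 1/105, 1/3 · 0 = 0; these sum to 17/210.
Hence P(bowl B | data) = (1/105) / (17/210) = 2/17.

0.118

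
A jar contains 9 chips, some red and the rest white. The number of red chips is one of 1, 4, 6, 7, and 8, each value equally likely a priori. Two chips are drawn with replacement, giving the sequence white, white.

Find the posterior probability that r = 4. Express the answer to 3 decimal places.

0.243

The likelihood of the observed sequence under each hypothesis: P(data | r = 1) = (8/9)(8/9) = 64/81; P(data | r = 4) = (5/9)(5/9) = 25/81; P(data | r = 6) = (3/9)(3/9) = 1/9; P(data | r = 7) = (2/9)(2/9) = 4/81; P(data | r = 8) = (1/9)(1/9) = 1/81.
Weighting by the prior gives 1/5 · 64/81 = 64/405, 1/5 · 25/81 = 5/81, 1/5 · 1/9 = 1/45, 1/5 · 4/81 = 4/405, 1/5 · 1/81 = 1/405; summing to 103/405.
Hence P(r = 4 | data) = (5/81) / (103/405) = 25/103.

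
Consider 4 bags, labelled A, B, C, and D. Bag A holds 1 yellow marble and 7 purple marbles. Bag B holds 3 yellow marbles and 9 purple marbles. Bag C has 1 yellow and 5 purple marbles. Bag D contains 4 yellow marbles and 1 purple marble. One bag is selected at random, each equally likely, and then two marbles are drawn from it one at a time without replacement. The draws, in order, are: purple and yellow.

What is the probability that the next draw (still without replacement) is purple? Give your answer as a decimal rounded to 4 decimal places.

The likelihood of the observed sequence under each hypothesis: P(data | bag A) = (7/8)(1/7) = 0.125; P(data | bag B) = (9/12)(3/11) = 0.20455; P(data | bag C) = (5/6)(1/5) = 0.16667; P(data | bag D) = (1/5)(4/4) = 0.2.
Multiplying each by its prior: 1/4 · 0.125 = 0.03125, 1/4 · 0.20455 = 0.051136, 1/4 · 0.16667 = 0.041667, 1/4 · 0.2 = 0.05; these sum to 0.17405.
Normalising, the posterior is P(bag A | data) = 0.17954, P(bag B | data) = 0.2938, P(bag C | data) = 0.23939, P(bag D | data) = 0.28727.
Averaging over the posterior, P(purple next | data) = (1)(0.17954) + (4/5)(0.2938) + (1)(0.23939) + (0)(0.28727) = 0.65397.

0.6540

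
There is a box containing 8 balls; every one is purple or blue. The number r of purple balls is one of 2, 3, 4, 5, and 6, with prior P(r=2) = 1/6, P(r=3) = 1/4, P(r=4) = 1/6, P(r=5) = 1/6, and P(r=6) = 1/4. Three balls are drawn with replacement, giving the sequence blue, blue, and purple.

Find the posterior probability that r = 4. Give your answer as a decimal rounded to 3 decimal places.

0.194

For each hypothesis, P(data | H) works out to: P(data | r = 2) = (6/8)(6/8)(2/8) = 0.14062; P(data | r = 3) = (5/8)(5/8)(3/8) = 0.14648; P(data | r = 4) = (4/8)(4/8)(4/8) = 0.125; P(data | r = 5) = (3/8)(3/8)(5/8) = 0.087891; P(data | r = 6) = (2/8)(2/8)(6/8) = 0.046875.
Weighting by the prior gives 1/6 · 0.14062 = 0.023438, 1/4 · 0.14648 = 0.036621, 1/6 · 0.125 = 0.020833, 1/6 · 0.087891 = 0.014648, 1/4 · 0.046875 = 0.011719; these sum to 0.10726.
Hence P(r = 4 | data) = (0.020833) / (0.10726) = 0.19423.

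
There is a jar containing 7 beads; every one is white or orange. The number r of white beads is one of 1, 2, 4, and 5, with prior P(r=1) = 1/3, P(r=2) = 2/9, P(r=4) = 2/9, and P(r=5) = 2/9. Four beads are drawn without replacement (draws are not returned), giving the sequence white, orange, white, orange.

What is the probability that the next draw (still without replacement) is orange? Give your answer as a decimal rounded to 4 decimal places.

0.4211

Under each hypothesis, the probability of the observed sequence is: P(data | r = 1) = (1/7)(6/6)(0/5) = 0; P(data | r = 2) = (2/7)(5/6)(1/5)(4/4) = 1/21; P(data | r = 4) = (4/7)(3/6)(3/5)(2/4) = 3/35; P(data | r = 5) = (5/7)(2/6)(4/5)(1/4) = 1/21.
Multiplying each by its prior: 1/3 · 0 = 0, 2/9 · 1/21 = 2/189, 2/9 · 3/35 = 2/105, 2/9 · 1/21 = 2/189; these sum to 38/945.
The posterior is then P(r = 1 | data) = 0, P(r = 2 | data) = 5/19, P(r = 4 | data) = 9/19, P(r = 5 | data) = 5/19.
The predictive probability is P(orange next | data) = (1)(5/19) + (1/3)(9/19) + (0)(5/19) = 8/19.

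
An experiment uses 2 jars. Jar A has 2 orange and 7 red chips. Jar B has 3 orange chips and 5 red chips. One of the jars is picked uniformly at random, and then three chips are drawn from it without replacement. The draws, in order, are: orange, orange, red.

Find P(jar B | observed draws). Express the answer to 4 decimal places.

0.7627

Under each hypothesis, the probability of the observed sequence is: P(data | jar A) = (2/9)(1/8)(7/7) = 0.027778; P(data | jar B) = (3/8)(2/7)(5/6) = 0.089286.
The prior-weighted likelihoods are 1/2 · 0.027778 = 0.013889, 1/2 · 0.089286 = 0.044643; summing to 0.058532.
Therefore the posterior P(jar B | data) = (0.044643) / (0.058532) = 0.76271.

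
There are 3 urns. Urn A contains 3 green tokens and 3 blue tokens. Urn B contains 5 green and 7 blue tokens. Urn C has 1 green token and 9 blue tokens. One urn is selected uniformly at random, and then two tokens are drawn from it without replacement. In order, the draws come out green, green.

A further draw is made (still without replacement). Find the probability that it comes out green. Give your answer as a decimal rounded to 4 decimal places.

0.2716

For each hypothesis, P(data | H) works out to: P(data | urn A) = (3/6)(2/5) = 1/5; P(data | urn B) = (5/12)(4/11) = 5/33; P(data | urn C) = (1/10)(0/9) = 0.
The prior-weighted likelihoods are 1/3 · 1/5 = 1/15, 1/3 · 5/33 = 5/99, 1/3 · 0 = 0; summing to 58/495.
Dividing through by the total gives posterior P(urn A | data) = 33/58, P(urn B | data) = 25/58, P(urn C | data) = 0.
Averaging over the posterior, P(green next | data) = (1/4)(33/58) + (3/10)(25/58) = 63/232.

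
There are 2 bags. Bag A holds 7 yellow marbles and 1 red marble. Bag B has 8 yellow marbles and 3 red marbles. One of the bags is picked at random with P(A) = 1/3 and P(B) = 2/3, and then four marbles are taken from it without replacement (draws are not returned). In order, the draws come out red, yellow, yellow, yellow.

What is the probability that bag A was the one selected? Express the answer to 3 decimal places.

Under each hypothesis, the probability of the observed sequence is: P(data | bag A) = (1/8)(7/7)(6/6)(5/5) = 0.125; P(data | bag B) = (3/11)(8/10)(7/9)(6/8) = 0.12727.
The prior-weighted likelihoods are 1/3 · 0.125 = 0.041667, 2/3 · 0.12727 = 0.084848; with total 0.12652.
Therefore the posterior P(bag A | data) = (0.041667) / (0.12652) = 0.32934.

0.329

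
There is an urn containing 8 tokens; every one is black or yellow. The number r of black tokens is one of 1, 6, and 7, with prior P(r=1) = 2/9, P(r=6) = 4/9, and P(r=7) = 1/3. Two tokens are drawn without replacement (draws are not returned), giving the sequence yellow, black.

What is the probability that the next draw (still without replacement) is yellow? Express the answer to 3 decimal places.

0.265

For each hypothesis, P(data | H) works out to: P(data | r = 1) = (7/8)(1/7) = 1/8; P(data | r = 6) = (2/8)(6/7) = 3/14; P(data | r = 7) = (1/8)(7/7) = 1/8.
Multiplying each by its prior: 2/9 · 1/8 = 1/36, 4/9 · 3/14 = 2/21, 1/3 · 1/8 = 1/24; with total 83/504.
Dividing through by the total gives posterior P(r = 1 | data) = 14/83, P(r = 6 | data) = 48/83, P(r = 7 | data) = 21/83.
So P(yellow next | data) = Σ P(yellow next | H) P(H | data) = (1)(14/83) + (1/6)(48/83) + (0)(21/83) = 22/83.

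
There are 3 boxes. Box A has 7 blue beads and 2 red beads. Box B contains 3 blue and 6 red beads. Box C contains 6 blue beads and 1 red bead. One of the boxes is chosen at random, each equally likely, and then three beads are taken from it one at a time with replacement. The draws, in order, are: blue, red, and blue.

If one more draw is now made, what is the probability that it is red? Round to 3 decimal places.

The likelihood of the observed sequence under each hypothesis: P(data | box A) = (7/9)(2/9)(7/9) = 0.13443; P(data | box B) = (3/9)(6/9)(3/9) = 0.074074; P(data | box C) = (6/7)(1/7)(6/7) = 0.10496.
The prior-weighted likelihoods are 1/3 · 0.13443 = 0.04481, 1/3 · 0.074074 = 0.024691, 1/3 · 0.10496 = 0.034985; these sum to 0.10449.
The posterior is then P(box A | data) = 0.42886, P(box B | data) = 0.23631, P(box C | data) = 0.33483.
The predictive probability is P(red next | data) = (2/9)(0.42886) + (2/3)(0.23631) + (1/7)(0.33483) = 0.30068.

0.301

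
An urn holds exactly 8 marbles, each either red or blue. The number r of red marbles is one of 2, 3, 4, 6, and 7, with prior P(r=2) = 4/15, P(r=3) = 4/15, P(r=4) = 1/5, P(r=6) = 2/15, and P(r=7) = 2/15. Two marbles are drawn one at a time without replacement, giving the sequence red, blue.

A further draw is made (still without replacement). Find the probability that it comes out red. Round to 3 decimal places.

0.443

For each hypothesis, P(data | H) works out to: P(data | r = 2) = (2/8)(6/7) = 3/14; P(data | r = 3) = (3/8)(5/7) = 15/56; P(data | r = 4) = (4/8)(4/7) = 2/7; P(data | r = 6) = (6/8)(2/7) = 3/14; P(data | r = 7) = (7/8)(1/7) = 1/8.
Multiplying each by its prior: 4/15 · 3/14 = 2/35, 4/15 · 15/56 = 1/14, 1/5 · 2/7 = 2/35, 2/15 · 3/14 = 1/35, 2/15 · 1/8 = 1/60; summing to 97/420.
Normalising, the posterior is P(r = 2 | data) = 24/97, P(r = 3 | data) = 30/97, P(r = 4 | data) = 24/97, P(r = 6 | data) = 12/97, P(r = 7 | data) = 7/97.
So P(red next | data) = Σ P(red next | H) P(H | data) = (1/6)(24/97) + (1/3)(30/97) + (1/2)(24/97) + (5/6)(12/97) + (1)(7/97) = 43/97.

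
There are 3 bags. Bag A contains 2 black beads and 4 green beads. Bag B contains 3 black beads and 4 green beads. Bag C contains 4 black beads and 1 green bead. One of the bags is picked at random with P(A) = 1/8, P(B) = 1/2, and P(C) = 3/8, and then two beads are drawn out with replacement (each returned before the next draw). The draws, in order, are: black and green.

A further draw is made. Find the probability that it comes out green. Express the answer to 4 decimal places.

0.4780

The likelihood of the observed sequence under each hypothesis: P(data | bag A) = (2/6)(4/6) = 0.22222; P(data | bag B) = (3/7)(4/7) = 0.2449; P(data | bag C) = (4/5)(1/5) = 0.16.
The prior-weighted likelihoods are 1/8 · 0.22222 = 0.027778, 1/2 · 0.2449 = 0.12245, 3/8 · 0.16 = 0.06; summing to 0.21023.
Dividing through by the total gives posterior P(bag A | data) = 0.13213, P(bag B | data) = 0.58246, P(bag C | data) = 0.28541.
The predictive probability is P(green next | data) = (2/3)(0.13213) + (4/7)(0.58246) + (1/5)(0.28541) = 0.478.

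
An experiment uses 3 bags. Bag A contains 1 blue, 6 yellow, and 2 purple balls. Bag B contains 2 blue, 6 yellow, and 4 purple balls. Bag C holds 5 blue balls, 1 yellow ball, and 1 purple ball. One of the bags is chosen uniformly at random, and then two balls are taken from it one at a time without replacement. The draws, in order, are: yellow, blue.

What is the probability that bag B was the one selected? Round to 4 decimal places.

For each hypothesis, P(data | H) works out to: P(data | bag A) = (6/9)(1/8) = 0.083333; P(data | bag B) = (6/12)(2/11) = 0.090909; P(data | bag C) = (1/7)(5/6) = 0.11905.
The prior-weighted likelihoods are 1/3 · 0.083333 = 0.027778, 1/3 · 0.090909 = 0.030303, 1/3 · 0.11905 = 0.039683; with total 0.097763.
By Bayes' rule, P(bag B | data) = (0.030303) / (0.097763) = 0.30996.

0.3100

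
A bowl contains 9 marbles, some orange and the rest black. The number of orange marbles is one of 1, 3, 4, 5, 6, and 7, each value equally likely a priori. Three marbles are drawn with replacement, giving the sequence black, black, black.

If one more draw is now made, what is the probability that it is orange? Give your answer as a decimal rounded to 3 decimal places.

Compute the likelihood of the observed sequence for each case: P(data | r = 1) = (8/9)(8/9)(8/9) = 0.70233; P(data | r = 3) = (6/9)(6/9)(6/9) = 0.2963; P(data | r = 4) = (5/9)(5/9)(5/9) = 0.17147; P(data | r = 5) = (4/9)(4/9)(4/9) = 0.087791; P(data | r = 6) = (3/9)(3/9)(3/9) = 0.037037; P(data | r = 7) = (2/9)(2/9)(2/9) = 0.010974.
Weighting by the prior gives 1/6 · 0.70233 = 0.11706, 1/6 · 0.2963 = 0.049383, 1/6 · 0.17147 = 0.028578, 1/6 · 0.087791 = 0.014632, 1/6 · 0.037037 = 0.0061728, 1/6 · 0.010974 = 0.001829; with total 0.21765.
The posterior is then P(r = 1 | data) = 0.53782, P(r = 3 | data) = 0.22689, P(r = 4 | data) = 0.1313, P(r = 5 | data) = 0.067227, P(r = 6 | data) = 0.028361, P(r = 7 | data) = 0.0084034.
The predictive probability is P(orange next | data) = (1/9)(0.53782) + (1/3)(0.22689) + (4/9)(0.1313) + (5/9)(0.067227) + (2/3)(0.028361) + (7/9)(0.0084034) = 0.25654.

0.257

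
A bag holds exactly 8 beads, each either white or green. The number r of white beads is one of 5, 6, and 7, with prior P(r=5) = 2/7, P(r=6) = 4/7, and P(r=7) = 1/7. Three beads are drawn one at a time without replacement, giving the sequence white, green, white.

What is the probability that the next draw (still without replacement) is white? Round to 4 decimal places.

0.7612

For each hypothesis, P(data | H) works out to: P(data | r = 5) = (5/8)(3/7)(4/6) = 5/28; P(data | r = 6) = (6/8)(2/7)(5/6) = 5/28; P(data | r = 7) = (7/8)(1/7)(6/6) = 1/8.
Multiplying each by its prior: 2/7 · 5/28 = 5/98, 4/7 · 5/28 = 5/49, 1/7 · 1/8 = 1/56; these sum to 67/392.
Dividing through by the total gives posterior P(r = 5 | data) = 20/67, P(r = 6 | data) = 40/67, P(r = 7 | data) = 7/67.
Averaging over the posterior, P(white next | data) = (3/5)(20/67) + (4/5)(40/67) + (1)(7/67) = 51/67.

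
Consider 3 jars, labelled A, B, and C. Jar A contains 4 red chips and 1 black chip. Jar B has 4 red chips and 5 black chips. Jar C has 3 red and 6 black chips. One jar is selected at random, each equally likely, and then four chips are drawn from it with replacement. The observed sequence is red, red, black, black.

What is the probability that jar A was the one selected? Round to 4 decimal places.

For each hypothesis, P(data | H) works out to: P(data | jar A) = (4/5)(4/5)(1/5)(1/5) = 0.0256; P(data | jar B) = (4/9)(4/9)(5/9)(5/9) = 0.060966; P(data | jar C) = (3/9)(3/9)(6/9)(6/9) = 0.049383.
The prior-weighted likelihoods are 1/3 · 0.0256 = 0.0085333, 1/3 · 0.060966 = 0.020322, 1/3 · 0.049383 = 0.016461; with total 0.045316.
By Bayes' rule, P(jar A | data) = (0.0085333) / (0.045316) = 0.18831.

0.1883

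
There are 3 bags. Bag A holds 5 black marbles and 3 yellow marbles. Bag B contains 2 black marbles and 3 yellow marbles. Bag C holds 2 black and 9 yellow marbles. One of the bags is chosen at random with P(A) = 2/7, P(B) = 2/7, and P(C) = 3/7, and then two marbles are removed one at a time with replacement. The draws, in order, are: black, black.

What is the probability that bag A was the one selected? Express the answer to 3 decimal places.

0.651

Compute the likelihood of the observed sequence for each case: P(data | bag A) = (5/8)(5/8) = 0.39062; P(data | bag B) = (2/5)(2/5) = 0.16; P(data | bag C) = (2/11)(2/11) = 0.033058.
Weighting by the prior gives 2/7 · 0.39062 = 0.11161, 2/7 · 0.16 = 0.045714, 3/7 · 0.033058 = 0.014168; summing to 0.17149.
Hence P(bag A | data) = (0.11161) / (0.17149) = 0.65081.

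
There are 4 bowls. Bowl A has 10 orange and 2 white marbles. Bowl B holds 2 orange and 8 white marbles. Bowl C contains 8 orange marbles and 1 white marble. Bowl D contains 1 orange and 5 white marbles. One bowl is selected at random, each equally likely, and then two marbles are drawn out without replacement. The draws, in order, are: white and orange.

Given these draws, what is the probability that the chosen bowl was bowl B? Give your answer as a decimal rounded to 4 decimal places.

0.2928

For each hypothesis, P(data | H) works out to: P(data | bowl A) = (2/12)(10/11) = 0.15152; P(data | bowl B) = (8/10)(2/9) = 0.17778; P(data | bowl C) = (1/9)(8/8) = 0.11111; P(data | bowl D) = (5/6)(1/5) = 0.16667.
The prior-weighted likelihoods are 1/4 · 0.15152 = 0.037879, 1/4 · 0.17778 = 0.044444, 1/4 · 0.11111 = 0.027778, 1/4 · 0.16667 = 0.041667; summing to 0.15177.
Hence P(bowl B | data) = (0.044444) / (0.15177) = 0.29285.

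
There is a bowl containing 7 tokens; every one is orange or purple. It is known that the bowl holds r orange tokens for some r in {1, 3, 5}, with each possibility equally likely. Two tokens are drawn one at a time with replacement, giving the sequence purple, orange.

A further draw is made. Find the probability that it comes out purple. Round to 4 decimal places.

0.5306

The likelihood of the observed sequence under each hypothesis: P(data | r = 1) = (6/7)(1/7) = 6/49; P(data | r = 3) = (4/7)(3/7) = 12/49; P(data | r = 5) = (2/7)(5/7) = 10/49.
Weighting by the prior gives 1/3 · 6/49 = 2/49, 1/3 · 12/49 = 4/49, 1/3 · 10/49 = 10/147; summing to 4/21.
Dividing through by the total gives posterior P(r = 1 | data) = 3/14, P(r = 3 | data) = 3/7, P(r = 5 | data) = 5/14.
Averaging over the posterior, P(purple next | data) = (6/7)(3/14) + (4/7)(3/7) + (2/7)(5/14) = 26/49.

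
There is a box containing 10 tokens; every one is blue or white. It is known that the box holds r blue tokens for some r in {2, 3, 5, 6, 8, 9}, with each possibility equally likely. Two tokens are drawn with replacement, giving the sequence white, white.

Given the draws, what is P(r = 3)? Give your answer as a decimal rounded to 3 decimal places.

0.308

For each hypothesis, P(data | H) works out to: P(data | r = 2) = (8/10)(8/10) = 16/25; P(data | r = 3) = (7/10)(7/10) = 49/100; P(data | r = 5) = (5/10)(5/10) = 1/4; P(data | r = 6) = (4/10)(4/10) = 4/25; P(data | r = 8) = (2/10)(2/10) = 1/25; P(data | r = 9) = (1/10)(1/10) = 1/100.
Weighting by the prior gives 1/6 · 16/25 = 8/75, 1/6 · 49/100 = 49/600, 1/6 · 1/4 = 1/24, 1/6 · 4/25 = 2/75, 1/6 · 1/25 = 1/150, 1/6 · 1/100 = 1/600; summing to 53/200.
Hence P(r = 3 | data) = (49/600) / (53/200) = 49/159.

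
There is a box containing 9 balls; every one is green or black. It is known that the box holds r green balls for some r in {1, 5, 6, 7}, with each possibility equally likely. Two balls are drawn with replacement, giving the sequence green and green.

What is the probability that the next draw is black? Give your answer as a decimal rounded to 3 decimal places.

For each hypothesis, P(data | H) works out to: P(data | r = 1) = (1/9)(1/9) = 1/81; P(data | r = 5) = (5/9)(5/9) = 25/81; P(data | r = 6) = (6/9)(6/9) = 4/9; P(data | r = 7) = (7/9)(7/9) = 49/81.
Weighting by the prior gives 1/4 · 1/81 = 1/324, 1/4 · 25/81 = 25/324, 1/4 · 4/9 = 1/9, 1/4 · 49/81 = 49/324; summing to 37/108.
Dividing through by the total gives posterior P(r = 1 | data) = 1/111, P(r = 5 | data) = 25/111, P(r = 6 | data) = 12/37, P(r = 7 | data) = 49/111.
Averaging over the posterior, P(black next | data) = (8/9)(1/111) + (4/9)(25/111) + (1/3)(12/37) + (2/9)(49/111) = 314/999.

0.314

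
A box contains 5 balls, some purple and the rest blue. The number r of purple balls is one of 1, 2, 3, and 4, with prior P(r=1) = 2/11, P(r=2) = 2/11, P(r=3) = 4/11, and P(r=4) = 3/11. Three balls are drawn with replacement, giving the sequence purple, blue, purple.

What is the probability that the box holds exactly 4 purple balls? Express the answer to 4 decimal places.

0.3158

The likelihood of the observed sequence under each hypothesis: P(data | r = 1) = (1/5)(4/5)(1/5) = 0.032; P(data | r = 2) = (2/5)(3/5)(2/5) = 0.096; P(data | r = 3) = (3/5)(2/5)(3/5) = 0.144; P(data | r = 4) = (4/5)(1/5)(4/5) = 0.128.
Multiplying each by its prior: 2/11 · 0.032 = 0.0058182, 2/11 · 0.096 = 0.017455, 4/11 · 0.144 = 0.052364, 3/11 · 0.128 = 0.034909; these sum to 0.11055.
Hence P(r = 4 | data) = (0.034909) / (0.11055) = 0.31579.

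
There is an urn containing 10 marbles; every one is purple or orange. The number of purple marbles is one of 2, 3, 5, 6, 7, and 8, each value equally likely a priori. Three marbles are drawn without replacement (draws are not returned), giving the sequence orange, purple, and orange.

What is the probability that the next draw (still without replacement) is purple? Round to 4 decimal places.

0.4542

Compute the likelihood of the observed sequence for each case: P(data | r = 2) = (8/10)(2/9)(7/8) = 7/45; P(data | r = 3) = (7/10)(3/9)(6/8) = 7/40; P(data | r = 5) = (5/10)(5/9)(4/8) = 5/36; P(data | r = 6) = (4/10)(6/9)(3/8) = 1/10; P(data | r = 7) = (3/10)(7/9)(2/8) = 7/120; P(data | r = 8) = (2/10)(8/9)(1/8) = 1/45.
Multiplying each by its prior: 1/6 · 7/45 = 7/270, 1/6 · 7/40 = 7/240, 1/6 · 5/36 = 5/216, 1/6 · 1/10 = 1/60, 1/6 · 7/120 = 7/720, 1/6 · 1/45 = 1/270; with total 13/120.
The posterior is then P(r = 2 | data) = 28/117, P(r = 3 | data) = 7/26, P(r = 5 | data) = 25/117, P(r = 6 | data) = 2/13, P(r = 7 | data) = 7/78, P(r = 8 | data) = 4/117.
So P(purple next | data) = Σ P(purple next | H) P(H | data) = (1/7)(28/117) + (2/7)(7/26) + (4/7)(25/117) + (5/7)(2/13) + (6/7)(7/78) + (1)(4/117) = 124/273.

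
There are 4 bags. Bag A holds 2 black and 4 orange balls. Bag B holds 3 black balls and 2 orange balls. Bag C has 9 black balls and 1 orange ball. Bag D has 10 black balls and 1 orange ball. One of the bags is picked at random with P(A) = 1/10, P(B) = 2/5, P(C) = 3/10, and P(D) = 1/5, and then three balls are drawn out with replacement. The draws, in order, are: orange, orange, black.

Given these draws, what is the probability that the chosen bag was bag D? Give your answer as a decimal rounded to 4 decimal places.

For each hypothesis, P(data | H) works out to: P(data | bag A) = (4/6)(4/6)(2/6) = 0.14815; P(data | bag B) = (2/5)(2/5)(3/5) = 0.096; P(data | bag C) = (1/10)(1/10)(9/10) = 0.009; P(data | bag D) = (1/11)(1/11)(10/11) = 0.0075131.
Multiplying each by its prior: 1/10 · 0.14815 = 0.014815, 2/5 · 0.096 = 0.0384, 3/10 · 0.009 = 0.0027, 1/5 · 0.0075131 = 0.0015026; summing to 0.057417.
By Bayes' rule, P(bag D | data) = (0.0015026) / (0.057417) = 0.02617.

0.0262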